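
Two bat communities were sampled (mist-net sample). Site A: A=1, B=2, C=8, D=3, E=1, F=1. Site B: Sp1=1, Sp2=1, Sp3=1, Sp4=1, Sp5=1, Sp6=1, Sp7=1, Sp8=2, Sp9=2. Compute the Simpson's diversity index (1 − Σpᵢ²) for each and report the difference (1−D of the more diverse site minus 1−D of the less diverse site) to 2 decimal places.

Site A: N=16, proportions 0.0625, 0.125, 0.5, 0.1875, 0.0625, 0.0625, giving 1−D = 0.6875 (working shown to 4 dp, full precision carried).
Site B: N=11, proportions 0.0909, 0.0909, 0.0909, 0.0909, 0.0909, 0.0909, 0.0909, 0.1818, 0.1818, giving 1−D = 0.8760.
Difference = |0.6875 − 0.8760| = 0.1885, i.e. 0.19 to 2 decimal places.

0.19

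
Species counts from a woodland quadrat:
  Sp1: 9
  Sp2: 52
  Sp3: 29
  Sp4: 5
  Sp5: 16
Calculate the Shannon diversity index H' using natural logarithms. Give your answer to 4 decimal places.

Total N = 9+52+29+5+16 = 111, so the proportions are 0.081081, 0.468468, 0.261261, 0.045045, 0.144144 (working shown to 6 dp, full precision carried).
Each pᵢ ln pᵢ term: 0.081081×(-2.512306)=-0.203700, 0.468468×(-0.758286)=-0.355233, 0.261261×(-1.342234)=-0.350674, 0.045045×(-3.100092)=-0.139644, 0.144144×(-1.936941)=-0.279199.
Sum = -1.328450, so H' = 1.3285.

1.3285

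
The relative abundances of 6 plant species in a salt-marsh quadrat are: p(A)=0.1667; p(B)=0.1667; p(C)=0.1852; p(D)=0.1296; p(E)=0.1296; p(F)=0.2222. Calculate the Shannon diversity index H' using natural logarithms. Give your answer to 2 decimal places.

1.77

Each pᵢ ln pᵢ term (working shown to 4 dp, full precision carried): 0.1667×(-1.7916)=-0.2987, 0.1667×(-1.7916)=-0.2987, 0.1852×(-1.6863)=-0.3123, 0.1296×(-2.0433)=-0.2648, 0.1296×(-2.0433)=-0.2648, 0.2222×(-1.5042)=-0.3342.
Sum = -1.7735, so H' = 1.77.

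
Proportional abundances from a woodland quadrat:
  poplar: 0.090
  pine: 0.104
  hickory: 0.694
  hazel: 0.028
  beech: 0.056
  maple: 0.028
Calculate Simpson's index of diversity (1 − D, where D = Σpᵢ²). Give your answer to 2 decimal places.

D = 0.09² + 0.104² + 0.694² + 0.028² + 0.056² + 0.028² = 0.0081 + 0.0108 + 0.4816 + 0.0008 + 0.0031 + 0.0008 = 0.5053 (working shown to 4 dp, full precision carried).
So 1 − D = 0.4947, i.e. 0.49 to 2 decimal places.

0.49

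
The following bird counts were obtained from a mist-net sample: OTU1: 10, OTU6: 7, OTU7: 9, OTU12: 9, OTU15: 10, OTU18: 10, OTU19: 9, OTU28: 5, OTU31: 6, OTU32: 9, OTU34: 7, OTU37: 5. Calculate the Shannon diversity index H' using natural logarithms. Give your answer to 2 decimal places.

2.46

Total N = 10+7+9+9+10+10+9+5+6+9+7+5 = 96, so the proportions are 0.1042, 0.0729, 0.0938, 0.0938, 0.1042, 0.1042, 0.0938, 0.0521, 0.0625, 0.0938, 0.0729, 0.0521 (working shown to 4 dp, full precision carried).
Each pᵢ ln pᵢ term: 0.1042×(-2.2618)=-0.2356, 0.0729×(-2.6184)=-0.1909, 0.0938×(-2.3671)=-0.2219, 0.0938×(-2.3671)=-0.2219, 0.1042×(-2.2618)=-0.2356, 0.1042×(-2.2618)=-0.2356, 0.0938×(-2.3671)=-0.2219, 0.0521×(-2.9549)=-0.1539, 0.0625×(-2.7726)=-0.1733, 0.0938×(-2.3671)=-0.2219, 0.0729×(-2.6184)=-0.1909, 0.0521×(-2.9549)=-0.1539.
Sum = -2.4574, so H' = 2.46.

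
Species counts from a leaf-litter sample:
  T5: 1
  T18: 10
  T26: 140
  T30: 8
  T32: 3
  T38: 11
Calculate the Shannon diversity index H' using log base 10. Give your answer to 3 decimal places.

0.327

Total N = 1+10+140+8+3+11 = 173, so the proportions are 0.00578, 0.0578, 0.80925, 0.04624, 0.01734, 0.06358 (working shown to 5 dp, full precision carried).
Each pᵢ log₁₀ pᵢ term: 0.00578×(-2.23805)=-0.01294, 0.0578×(-1.23805)=-0.07156, 0.80925×(-0.09192)=-0.07438, 0.04624×(-1.33496)=-0.06173, 0.01734×(-1.76092)=-0.03054, 0.06358×(-1.19665)=-0.07609.
Sum = -0.32724, so H' = 0.327.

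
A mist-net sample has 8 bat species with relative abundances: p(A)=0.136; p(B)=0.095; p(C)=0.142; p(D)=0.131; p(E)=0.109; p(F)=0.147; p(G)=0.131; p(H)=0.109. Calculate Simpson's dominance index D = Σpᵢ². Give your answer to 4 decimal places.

0.1274

D = 0.136² + 0.095² + 0.142² + 0.131² + 0.109² + 0.147² + 0.131² + 0.109² = 0.018496 + 0.009025 + 0.020164 + 0.017161 + 0.011881 + 0.021609 + 0.017161 + 0.011881 = 0.127378 (working shown to 6 dp, full precision carried).
To 4 decimal places, D = 0.1274.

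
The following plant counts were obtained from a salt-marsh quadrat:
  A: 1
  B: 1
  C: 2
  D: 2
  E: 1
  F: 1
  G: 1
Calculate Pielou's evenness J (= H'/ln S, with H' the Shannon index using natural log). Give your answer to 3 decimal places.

Total N = 1+1+2+2+1+1+1 = 9, so the proportions are 0.11111, 0.11111, 0.22222, 0.22222, 0.11111, 0.11111, 0.11111 (working shown to 5 dp, full precision carried).
H' = −Σ pᵢ ln pᵢ = −((-0.24414) + (-0.24414) + (-0.33424) + (-0.33424) + (-0.24414) + (-0.24414) + (-0.24414)) = 1.88916.
With S = 7 species, ln S = 1.94591, so J = 1.88916/1.94591 = 0.97084, i.e. 0.971 to 3 decimal places.

0.971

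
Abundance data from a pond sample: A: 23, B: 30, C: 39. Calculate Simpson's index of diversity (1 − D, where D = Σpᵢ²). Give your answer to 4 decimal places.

Total N = 23+30+39 = 92, so the proportions are 0.25, 0.326087, 0.423913 (working shown to 6 dp, full precision carried).
D = 0.25² + 0.326087² + 0.423913² = 0.062500 + 0.106333 + 0.179702 = 0.348535.
So 1 − D = 0.651465, i.e. 0.6515 to 4 decimal places.

0.6515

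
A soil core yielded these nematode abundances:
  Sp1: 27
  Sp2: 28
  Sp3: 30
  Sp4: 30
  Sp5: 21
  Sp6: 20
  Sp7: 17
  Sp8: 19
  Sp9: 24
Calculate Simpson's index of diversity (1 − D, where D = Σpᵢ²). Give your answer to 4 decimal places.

0.8847

Total N = 27+28+30+30+21+20+17+19+24 = 216, so the proportions are 0.125, 0.12963, 0.138889, 0.138889, 0.097222, 0.092593, 0.078704, 0.087963, 0.111111 (working shown to 6 dp, full precision carried).
D = 0.125² + 0.12963² + 0.138889² + 0.138889² + 0.097222² + 0.092593² + 0.078704² + 0.087963² + 0.111111² = 0.015625 + 0.016804 + 0.019290 + 0.019290 + 0.009452 + 0.008573 + 0.006194 + 0.007737 + 0.012346 = 0.115312.
So 1 − D = 0.884688, i.e. 0.8847 to 4 decimal places.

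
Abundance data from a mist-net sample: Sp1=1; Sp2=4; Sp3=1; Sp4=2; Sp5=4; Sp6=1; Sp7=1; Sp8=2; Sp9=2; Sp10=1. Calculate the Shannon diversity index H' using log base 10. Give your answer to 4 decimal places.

0.9302

Total N = 1+4+1+2+4+1+1+2+2+1 = 19, so the proportions are 0.052632, 0.210526, 0.052632, 0.105263, 0.210526, 0.052632, 0.052632, 0.105263, 0.105263, 0.052632 (working shown to 6 dp, full precision carried).
Each pᵢ log₁₀ pᵢ term: 0.052632×(-1.278754)=-0.067303, 0.210526×(-0.676694)=-0.142462, 0.052632×(-1.278754)=-0.067303, 0.105263×(-0.977724)=-0.102918, 0.210526×(-0.676694)=-0.142462, 0.052632×(-1.278754)=-0.067303, 0.052632×(-1.278754)=-0.067303, 0.105263×(-0.977724)=-0.102918, 0.105263×(-0.977724)=-0.102918, 0.052632×(-1.278754)=-0.067303.
Sum = -0.930193, so H' = 0.9302.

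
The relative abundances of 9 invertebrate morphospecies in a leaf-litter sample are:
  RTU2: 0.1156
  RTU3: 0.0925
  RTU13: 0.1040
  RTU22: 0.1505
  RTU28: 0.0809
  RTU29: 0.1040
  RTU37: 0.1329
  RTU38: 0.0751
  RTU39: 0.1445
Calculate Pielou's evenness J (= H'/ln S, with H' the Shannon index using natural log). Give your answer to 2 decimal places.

0.99

H' = −Σ pᵢ ln pᵢ = −((-0.2494) + (-0.2202) + (-0.2354) + (-0.2850) + (-0.2034) + (-0.2354) + (-0.2682) + (-0.1944) + (-0.2795)) = 2.1710 (working shown to 4 dp, full precision carried).
With S = 9 species, ln S = 2.1972, so J = 2.1710/2.1972 = 0.9881, i.e. 0.99 to 2 decimal places.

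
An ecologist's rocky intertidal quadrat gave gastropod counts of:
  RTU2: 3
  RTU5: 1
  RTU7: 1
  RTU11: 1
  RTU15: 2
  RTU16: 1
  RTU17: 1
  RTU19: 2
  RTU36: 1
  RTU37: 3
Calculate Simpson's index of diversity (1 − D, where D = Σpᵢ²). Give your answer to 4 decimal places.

0.8750

Total N = 3+1+1+1+2+1+1+2+1+3 = 16, so the proportions are 0.1875, 0.0625, 0.0625, 0.0625, 0.125, 0.0625, 0.0625, 0.125, 0.0625, 0.1875 (working shown to 6 dp, full precision carried).
D = 0.1875² + 0.0625² + 0.0625² + 0.0625² + 0.125² + 0.0625² + 0.0625² + 0.125² + 0.0625² + 0.1875² = 0.035156 + 0.003906 + 0.003906 + 0.003906 + 0.015625 + 0.003906 + 0.003906 + 0.015625 + 0.003906 + 0.035156 = 0.125000.
So 1 − D = 0.875000, i.e. 0.8750 to 4 decimal places.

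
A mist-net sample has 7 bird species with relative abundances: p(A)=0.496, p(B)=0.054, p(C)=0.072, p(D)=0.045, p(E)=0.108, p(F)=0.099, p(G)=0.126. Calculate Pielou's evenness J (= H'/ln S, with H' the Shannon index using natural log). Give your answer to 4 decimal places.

H' = −Σ pᵢ ln pᵢ = −((-0.347785) + (-0.157614) + (-0.189438) + (-0.139549) + (-0.240367) + (-0.228951) + (-0.261006)) = 1.564710 (working shown to 6 dp, full precision carried).
With S = 7 species, ln S = 1.945910, so J = 1.564710/1.945910 = 0.804102, i.e. 0.8041 to 4 decimal places.

0.8041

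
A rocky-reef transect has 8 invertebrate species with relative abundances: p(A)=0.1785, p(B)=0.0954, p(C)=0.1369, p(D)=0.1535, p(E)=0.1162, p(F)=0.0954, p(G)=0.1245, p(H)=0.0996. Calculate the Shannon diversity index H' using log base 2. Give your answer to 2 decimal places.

Each pᵢ log₂ pᵢ term (working shown to 4 dp, full precision carried): 0.1785×(-2.4860)=-0.4438, 0.0954×(-3.3899)=-0.3234, 0.1369×(-2.8688)=-0.3927, 0.1535×(-2.7037)=-0.4150, 0.1162×(-3.1053)=-0.3608, 0.0954×(-3.3899)=-0.3234, 0.1245×(-3.0058)=-0.3742, 0.0996×(-3.3277)=-0.3314.
Sum = -2.9648, so H' = 2.96.

2.96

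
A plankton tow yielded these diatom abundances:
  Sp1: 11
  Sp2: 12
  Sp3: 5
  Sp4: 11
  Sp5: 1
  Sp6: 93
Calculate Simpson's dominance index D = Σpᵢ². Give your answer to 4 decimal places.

0.5122

Total N = 11+12+5+11+1+93 = 133, so the proportions are 0.082707, 0.090226, 0.037594, 0.082707, 0.007519, 0.699248 (working shown to 6 dp, full precision carried).
D = 0.082707² + 0.090226² + 0.037594² + 0.082707² + 0.007519² + 0.699248² = 0.006840 + 0.008141 + 0.001413 + 0.006840 + 0.000057 + 0.488948 = 0.512239.
To 4 decimal places, D = 0.5122.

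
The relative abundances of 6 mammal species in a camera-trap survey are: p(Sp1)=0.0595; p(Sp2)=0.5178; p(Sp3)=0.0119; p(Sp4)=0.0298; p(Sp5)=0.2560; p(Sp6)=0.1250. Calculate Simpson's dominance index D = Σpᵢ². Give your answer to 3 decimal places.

0.354

D = 0.0595² + 0.5178² + 0.0119² + 0.0298² + 0.256² + 0.125² = 0.00354 + 0.26812 + 0.00014 + 0.00089 + 0.06554 + 0.01562 = 0.35385 (working shown to 5 dp, full precision carried).
To 3 decimal places, D = 0.354.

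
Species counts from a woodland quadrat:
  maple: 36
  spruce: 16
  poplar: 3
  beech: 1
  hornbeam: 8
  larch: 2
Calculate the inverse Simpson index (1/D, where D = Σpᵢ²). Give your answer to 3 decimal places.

Total N = 36+16+3+1+8+2 = 66, so the proportions are 0.545455, 0.242424, 0.045455, 0.015152, 0.121212, 0.030303 (working shown to 6 dp, full precision carried).
D = 0.545455² + 0.242424² + 0.045455² + 0.015152² + 0.121212² + 0.030303² = 0.297521 + 0.058770 + 0.002066 + 0.000230 + 0.014692 + 0.000918 = 0.374197.
So 1/D = 2.67239, i.e. 2.672 to 3 decimal places.

2.672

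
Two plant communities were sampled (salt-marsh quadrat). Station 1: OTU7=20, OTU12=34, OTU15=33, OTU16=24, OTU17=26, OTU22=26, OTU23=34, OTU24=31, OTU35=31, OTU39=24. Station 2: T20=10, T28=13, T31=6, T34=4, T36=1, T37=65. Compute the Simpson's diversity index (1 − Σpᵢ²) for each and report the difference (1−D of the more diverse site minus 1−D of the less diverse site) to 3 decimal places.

Station 1: N=283, proportions 0.07067, 0.12014, 0.11661, 0.08481, 0.09187, 0.09187, 0.12014, 0.10954, 0.10954, 0.08481, giving 1−D = 0.89728 (working shown to 5 dp, full precision carried).
Station 2: N=99, proportions 0.10101, 0.13131, 0.06061, 0.0404, 0.0101, 0.65657, giving 1−D = 0.53607.
Difference = |0.89728 − 0.53607| = 0.36121, i.e. 0.361 to 3 decimal places.

0.361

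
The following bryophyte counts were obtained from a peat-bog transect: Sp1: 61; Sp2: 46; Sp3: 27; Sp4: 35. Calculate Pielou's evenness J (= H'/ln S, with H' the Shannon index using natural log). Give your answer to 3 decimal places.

0.967

Total N = 61+46+27+35 = 169, so the proportions are 0.36095, 0.27219, 0.15976, 0.2071 (working shown to 5 dp, full precision carried).
H' = −Σ pᵢ ln pᵢ = −((-0.36781) + (-0.35419) + (-0.29302) + (-0.32609)) = 1.34111.
With S = 4 species, ln S = 1.38629, so J = 1.34111/1.38629 = 0.96741, i.e. 0.967 to 3 decimal places.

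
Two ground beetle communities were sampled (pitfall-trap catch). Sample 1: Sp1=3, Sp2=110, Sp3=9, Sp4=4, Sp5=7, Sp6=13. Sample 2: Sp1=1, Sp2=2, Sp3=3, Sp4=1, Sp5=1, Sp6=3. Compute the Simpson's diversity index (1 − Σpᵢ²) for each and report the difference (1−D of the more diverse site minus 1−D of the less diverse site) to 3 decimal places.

Sample 1: N=146, proportions 0.02055, 0.75342, 0.06164, 0.0274, 0.04795, 0.08904, giving 1−D = 0.41715 (working shown to 5 dp, full precision carried).
Sample 2: N=11, proportions 0.09091, 0.18182, 0.27273, 0.09091, 0.09091, 0.27273, giving 1−D = 0.79339.
Difference = |0.41715 − 0.79339| = 0.37624, i.e. 0.376 to 3 decimal places.

0.376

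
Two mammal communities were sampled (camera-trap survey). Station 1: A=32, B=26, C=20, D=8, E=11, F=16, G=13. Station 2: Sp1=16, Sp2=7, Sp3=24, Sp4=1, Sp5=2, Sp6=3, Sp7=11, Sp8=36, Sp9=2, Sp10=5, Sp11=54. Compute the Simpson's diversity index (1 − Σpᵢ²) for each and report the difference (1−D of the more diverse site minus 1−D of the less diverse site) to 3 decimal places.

Station 1: N=126, proportions 0.25397, 0.20635, 0.15873, 0.06349, 0.0873, 0.12698, 0.10317, giving 1−D = 0.82930 (working shown to 5 dp, full precision carried).
Station 2: N=161, proportions 0.09938, 0.04348, 0.14907, 0.00621, 0.01242, 0.01863, 0.06832, 0.2236, 0.01242, 0.03106, 0.3354, giving 1−D = 0.79719.
Difference = |0.82930 − 0.79719| = 0.03211, i.e. 0.032 to 3 decimal places.

0.032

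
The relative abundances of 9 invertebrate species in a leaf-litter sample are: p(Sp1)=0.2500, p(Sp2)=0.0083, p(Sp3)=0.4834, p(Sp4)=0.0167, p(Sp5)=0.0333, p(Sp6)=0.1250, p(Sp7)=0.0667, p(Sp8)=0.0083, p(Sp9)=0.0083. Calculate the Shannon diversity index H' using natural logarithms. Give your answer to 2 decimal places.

Each pᵢ ln pᵢ term (working shown to 4 dp, full precision carried): 0.25×(-1.3863)=-0.3466, 0.0083×(-4.7915)=-0.0398, 0.4834×(-0.7269)=-0.3514, 0.0167×(-4.0923)=-0.0683, 0.0333×(-3.4022)=-0.1133, 0.125×(-2.0794)=-0.2599, 0.0667×(-2.7076)=-0.1806, 0.0083×(-4.7915)=-0.0398, 0.0083×(-4.7915)=-0.0398.
Sum = -1.4394, so H' = 1.44.

1.44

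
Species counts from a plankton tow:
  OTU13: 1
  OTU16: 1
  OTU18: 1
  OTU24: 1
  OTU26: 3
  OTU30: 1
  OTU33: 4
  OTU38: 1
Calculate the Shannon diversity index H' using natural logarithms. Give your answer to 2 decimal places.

Total N = 1+1+1+1+3+1+4+1 = 13, so the proportions are 0.0769, 0.0769, 0.0769, 0.0769, 0.2308, 0.0769, 0.3077, 0.0769 (working shown to 4 dp, full precision carried).
Each pᵢ ln pᵢ term: 0.0769×(-2.5649)=-0.1973, 0.0769×(-2.5649)=-0.1973, 0.0769×(-2.5649)=-0.1973, 0.0769×(-2.5649)=-0.1973, 0.2308×(-1.4663)=-0.3384, 0.0769×(-2.5649)=-0.1973, 0.3077×(-1.1787)=-0.3627, 0.0769×(-2.5649)=-0.1973.
Sum = -1.8849, so H' = 1.88.

1.88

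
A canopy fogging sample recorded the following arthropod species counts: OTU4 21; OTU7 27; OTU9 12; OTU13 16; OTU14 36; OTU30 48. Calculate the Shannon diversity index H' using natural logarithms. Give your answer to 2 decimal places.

Total N = 21+27+12+16+36+48 = 160, so the proportions are 0.1313, 0.1688, 0.075, 0.1, 0.225, 0.3 (working shown to 4 dp, full precision carried).
Each pᵢ ln pᵢ term: 0.1313×(-2.0307)=-0.2665, 0.1688×(-1.7793)=-0.3003, 0.075×(-2.5903)=-0.1943, 0.1×(-2.3026)=-0.2303, 0.225×(-1.4917)=-0.3356, 0.3×(-1.2040)=-0.3612.
Sum = -1.6881, so H' = 1.69.

1.69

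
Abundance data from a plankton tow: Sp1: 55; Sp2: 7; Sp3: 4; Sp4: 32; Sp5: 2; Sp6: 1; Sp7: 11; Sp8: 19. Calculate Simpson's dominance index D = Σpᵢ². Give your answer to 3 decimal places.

Total N = 55+7+4+32+2+1+11+19 = 131, so the proportions are 0.41985, 0.05344, 0.03053, 0.24427, 0.01527, 0.00763, 0.08397, 0.14504 (working shown to 5 dp, full precision carried).
D = 0.41985² + 0.05344² + 0.03053² + 0.24427² + 0.01527² + 0.00763² + 0.08397² + 0.14504² = 0.17627 + 0.00286 + 0.00093 + 0.05967 + 0.00023 + 0.00006 + 0.00705 + 0.02104 = 0.26811.
To 3 decimal places, D = 0.268.

0.268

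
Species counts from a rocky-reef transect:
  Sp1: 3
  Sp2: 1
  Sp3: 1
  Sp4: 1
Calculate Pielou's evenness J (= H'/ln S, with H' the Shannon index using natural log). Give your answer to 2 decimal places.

0.90

Total N = 3+1+1+1 = 6, so the proportions are 0.5, 0.1667, 0.1667, 0.1667 (working shown to 4 dp, full precision carried).
H' = −Σ pᵢ ln pᵢ = −((-0.3466) + (-0.2986) + (-0.2986) + (-0.2986)) = 1.2425.
With S = 4 species, ln S = 1.3863, so J = 1.2425/1.3863 = 0.8962, i.e. 0.90 to 2 decimal places.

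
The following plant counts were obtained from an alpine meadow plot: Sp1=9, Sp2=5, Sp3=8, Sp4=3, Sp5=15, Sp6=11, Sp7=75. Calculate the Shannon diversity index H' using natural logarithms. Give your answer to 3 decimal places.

Total N = 9+5+8+3+15+11+75 = 126, so the proportions are 0.07143, 0.03968, 0.06349, 0.02381, 0.11905, 0.0873, 0.59524 (working shown to 5 dp, full precision carried).
Each pᵢ ln pᵢ term: 0.07143×(-2.63906)=-0.18850, 0.03968×(-3.22684)=-0.12805, 0.06349×(-2.75684)=-0.17504, 0.02381×(-3.73767)=-0.08899, 0.11905×(-2.12823)=-0.25336, 0.0873×(-2.43839)=-0.21288, 0.59524×(-0.51879)=-0.30881.
Sum = -1.35562, so H' = 1.356.

1.356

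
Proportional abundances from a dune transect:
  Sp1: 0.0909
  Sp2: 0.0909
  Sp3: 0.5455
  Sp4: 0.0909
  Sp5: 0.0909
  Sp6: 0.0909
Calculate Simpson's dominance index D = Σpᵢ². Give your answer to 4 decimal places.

0.3389

D = 0.0909² + 0.0909² + 0.5455² + 0.0909² + 0.0909² + 0.0909² = 0.008263 + 0.008263 + 0.297570 + 0.008263 + 0.008263 + 0.008263 = 0.338884 (working shown to 6 dp, full precision carried).
To 4 decimal places, D = 0.3389.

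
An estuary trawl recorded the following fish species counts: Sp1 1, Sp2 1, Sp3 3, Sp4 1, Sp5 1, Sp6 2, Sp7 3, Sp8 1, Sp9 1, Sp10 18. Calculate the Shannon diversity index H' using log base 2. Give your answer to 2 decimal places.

Total N = 1+1+3+1+1+2+3+1+1+18 = 32, so the proportions are 0.0312, 0.0312, 0.0938, 0.0312, 0.0312, 0.0625, 0.0938, 0.0312, 0.0312, 0.5625 (working shown to 4 dp, full precision carried).
Each pᵢ log₂ pᵢ term: 0.0312×(-5.0000)=-0.1562, 0.0312×(-5.0000)=-0.1562, 0.0938×(-3.4150)=-0.3202, 0.0312×(-5.0000)=-0.1562, 0.0312×(-5.0000)=-0.1562, 0.0625×(-4.0000)=-0.2500, 0.0938×(-3.4150)=-0.3202, 0.0312×(-5.0000)=-0.1562, 0.0312×(-5.0000)=-0.1562, 0.5625×(-0.8301)=-0.4669.
Sum = -2.2947, so H' = 2.29.

2.29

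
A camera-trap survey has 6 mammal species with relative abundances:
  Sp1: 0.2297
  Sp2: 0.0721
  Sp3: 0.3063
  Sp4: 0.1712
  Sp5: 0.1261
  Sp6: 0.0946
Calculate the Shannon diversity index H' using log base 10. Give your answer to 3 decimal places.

0.728

Each pᵢ log₁₀ pᵢ term (working shown to 5 dp, full precision carried): 0.2297×(-0.63884)=-0.14674, 0.0721×(-1.14206)=-0.08234, 0.3063×(-0.51385)=-0.15739, 0.1712×(-0.76650)=-0.13122, 0.1261×(-0.89928)=-0.11340, 0.0946×(-1.02411)=-0.09688.
Sum = -0.72798, so H' = 0.728.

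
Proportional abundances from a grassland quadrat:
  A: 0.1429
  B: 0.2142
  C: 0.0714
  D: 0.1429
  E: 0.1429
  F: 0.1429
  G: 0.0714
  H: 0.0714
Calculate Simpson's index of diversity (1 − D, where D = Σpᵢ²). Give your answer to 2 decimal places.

D = 0.1429² + 0.2142² + 0.0714² + 0.1429² + 0.1429² + 0.1429² + 0.0714² + 0.0714² = 0.0204 + 0.0459 + 0.0051 + 0.0204 + 0.0204 + 0.0204 + 0.0051 + 0.0051 = 0.1429 (working shown to 4 dp, full precision carried).
So 1 − D = 0.8571, i.e. 0.86 to 2 decimal places.

0.86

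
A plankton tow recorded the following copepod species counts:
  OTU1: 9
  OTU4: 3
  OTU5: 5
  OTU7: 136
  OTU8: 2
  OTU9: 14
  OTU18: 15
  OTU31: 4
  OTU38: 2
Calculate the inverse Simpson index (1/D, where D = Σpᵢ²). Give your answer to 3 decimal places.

1.894

Total N = 9+3+5+136+2+14+15+4+2 = 190, so the proportions are 0.047368, 0.015789, 0.026316, 0.715789, 0.010526, 0.073684, 0.078947, 0.021053, 0.010526 (working shown to 6 dp, full precision carried).
D = 0.047368² + 0.015789² + 0.026316² + 0.715789² + 0.010526² + 0.073684² + 0.078947² + 0.021053² + 0.010526² = 0.002244 + 0.000249 + 0.000693 + 0.512355 + 0.000111 + 0.005429 + 0.006233 + 0.000443 + 0.000111 = 0.527867.
So 1/D = 1.89442, i.e. 1.894 to 3 decimal places.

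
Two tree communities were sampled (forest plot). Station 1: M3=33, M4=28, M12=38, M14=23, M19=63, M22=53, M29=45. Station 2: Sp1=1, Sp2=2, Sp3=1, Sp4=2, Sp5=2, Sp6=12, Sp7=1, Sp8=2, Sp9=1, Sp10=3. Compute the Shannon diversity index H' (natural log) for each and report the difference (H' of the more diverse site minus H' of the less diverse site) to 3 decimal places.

Station 1: N=283, proportions 0.11661, 0.09894, 0.13428, 0.08127, 0.22261, 0.18728, 0.15901, giving H' = 1.89360 (working shown to 5 dp, full precision carried).
Station 2: N=27, proportions 0.03704, 0.07407, 0.03704, 0.07407, 0.07407, 0.44444, 0.03704, 0.07407, 0.03704, 0.11111, giving H' = 1.86399.
Difference = |1.89360 − 1.86399| = 0.02961, i.e. 0.030 to 3 decimal places.

0.030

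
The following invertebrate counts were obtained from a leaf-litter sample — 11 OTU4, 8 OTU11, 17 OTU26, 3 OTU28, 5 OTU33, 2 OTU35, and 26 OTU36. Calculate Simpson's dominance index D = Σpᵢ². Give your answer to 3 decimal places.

0.229

Total N = 11+8+17+3+5+2+26 = 72, so the proportions are 0.15278, 0.11111, 0.23611, 0.04167, 0.06944, 0.02778, 0.36111 (working shown to 5 dp, full precision carried).
D = 0.15278² + 0.11111² + 0.23611² + 0.04167² + 0.06944² + 0.02778² + 0.36111² = 0.02334 + 0.01235 + 0.05575 + 0.00174 + 0.00482 + 0.00077 + 0.13040 = 0.22917.
To 3 decimal places, D = 0.229.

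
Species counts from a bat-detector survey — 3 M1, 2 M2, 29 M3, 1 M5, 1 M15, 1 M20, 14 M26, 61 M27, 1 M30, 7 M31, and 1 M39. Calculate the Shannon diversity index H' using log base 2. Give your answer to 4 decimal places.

2.1059

Total N = 3+2+29+1+1+1+14+61+1+7+1 = 121, so the proportions are 0.024793, 0.016529, 0.239669, 0.008264, 0.008264, 0.008264, 0.115702, 0.504132, 0.008264, 0.057851, 0.008264 (working shown to 6 dp, full precision carried).
Each pᵢ log₂ pᵢ term: 0.024793×(-5.333901)=-0.132245, 0.016529×(-5.918863)=-0.097832, 0.239669×(-2.060882)=-0.493930, 0.008264×(-6.918863)=-0.057181, 0.008264×(-6.918863)=-0.057181, 0.008264×(-6.918863)=-0.057181, 0.115702×(-3.111508)=-0.360009, 0.504132×(-0.988126)=-0.498146, 0.008264×(-6.918863)=-0.057181, 0.057851×(-4.111508)=-0.237856, 0.008264×(-6.918863)=-0.057181.
Sum = -2.105923, so H' = 2.1059.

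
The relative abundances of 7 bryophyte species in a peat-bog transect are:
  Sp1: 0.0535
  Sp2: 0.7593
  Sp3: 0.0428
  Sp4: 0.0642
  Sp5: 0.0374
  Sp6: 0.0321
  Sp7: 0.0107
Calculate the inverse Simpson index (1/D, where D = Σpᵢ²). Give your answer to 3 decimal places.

D = 0.0535² + 0.7593² + 0.0428² + 0.0642² + 0.0374² + 0.0321² + 0.0107² = 0.002862 + 0.576536 + 0.001832 + 0.004122 + 0.001399 + 0.001030 + 0.000114 = 0.587896 (working shown to 6 dp, full precision carried).
So 1/D = 1.70098, i.e. 1.701 to 3 decimal places.

1.701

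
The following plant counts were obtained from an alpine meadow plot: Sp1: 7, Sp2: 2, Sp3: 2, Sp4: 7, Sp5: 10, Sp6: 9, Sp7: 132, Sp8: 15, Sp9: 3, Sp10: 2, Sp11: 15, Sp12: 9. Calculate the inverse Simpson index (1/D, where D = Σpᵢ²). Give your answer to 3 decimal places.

2.485

Total N = 7+2+2+7+10+9+132+15+3+2+15+9 = 213, so the proportions are 0.032864, 0.00939, 0.00939, 0.032864, 0.046948, 0.042254, 0.619718, 0.070423, 0.014085, 0.00939, 0.070423, 0.042254 (working shown to 6 dp, full precision carried).
D = 0.032864² + 0.00939² + 0.00939² + 0.032864² + 0.046948² + 0.042254² + 0.619718² + 0.070423² + 0.014085² + 0.00939² + 0.070423² + 0.042254² = 0.001080 + 0.000088 + 0.000088 + 0.001080 + 0.002204 + 0.001785 + 0.384051 + 0.004959 + 0.000198 + 0.000088 + 0.004959 + 0.001785 = 0.402367.
So 1/D = 2.48529, i.e. 2.485 to 3 decimal places.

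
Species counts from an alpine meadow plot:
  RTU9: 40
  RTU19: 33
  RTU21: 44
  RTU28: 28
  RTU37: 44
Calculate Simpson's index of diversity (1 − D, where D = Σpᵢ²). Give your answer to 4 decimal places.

0.7944

Total N = 40+33+44+28+44 = 189, so the proportions are 0.21164, 0.174603, 0.232804, 0.148148, 0.232804 (working shown to 6 dp, full precision carried).
D = 0.21164² + 0.174603² + 0.232804² + 0.148148² + 0.232804² = 0.044792 + 0.030486 + 0.054198 + 0.021948 + 0.054198 = 0.205621.
So 1 − D = 0.794379, i.e. 0.7944 to 4 decimal places.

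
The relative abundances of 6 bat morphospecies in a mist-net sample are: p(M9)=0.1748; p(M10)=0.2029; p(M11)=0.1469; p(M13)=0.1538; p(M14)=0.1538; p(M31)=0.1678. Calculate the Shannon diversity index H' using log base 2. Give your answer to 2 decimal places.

Each pᵢ log₂ pᵢ term (working shown to 4 dp, full precision carried): 0.1748×(-2.5162)=-0.4398, 0.2029×(-2.3012)=-0.4669, 0.1469×(-2.7671)=-0.4065, 0.1538×(-2.7009)=-0.4154, 0.1538×(-2.7009)=-0.4154, 0.1678×(-2.5752)=-0.4321.
Sum = -2.5761, so H' = 2.58.

2.58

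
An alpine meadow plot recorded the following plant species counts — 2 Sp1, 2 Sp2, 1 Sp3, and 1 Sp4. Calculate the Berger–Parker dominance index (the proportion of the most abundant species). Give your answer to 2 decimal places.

Total N = 2+2+1+1 = 6, so the proportions are 0.3333, 0.3333, 0.1667, 0.1667 (working shown to 4 dp, full precision carried).
The largest proportion is 0.3333, i.e. d = 0.33 to 2 decimal places.

0.33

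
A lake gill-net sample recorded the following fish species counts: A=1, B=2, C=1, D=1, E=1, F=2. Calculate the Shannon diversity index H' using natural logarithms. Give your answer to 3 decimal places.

Total N = 1+2+1+1+1+2 = 8, so the proportions are 0.125, 0.25, 0.125, 0.125, 0.125, 0.25 (working shown to 5 dp, full precision carried).
Each pᵢ ln pᵢ term: 0.125×(-2.07944)=-0.25993, 0.25×(-1.38629)=-0.34657, 0.125×(-2.07944)=-0.25993, 0.125×(-2.07944)=-0.25993, 0.125×(-2.07944)=-0.25993, 0.25×(-1.38629)=-0.34657.
Sum = -1.73287, so H' = 1.733.

1.733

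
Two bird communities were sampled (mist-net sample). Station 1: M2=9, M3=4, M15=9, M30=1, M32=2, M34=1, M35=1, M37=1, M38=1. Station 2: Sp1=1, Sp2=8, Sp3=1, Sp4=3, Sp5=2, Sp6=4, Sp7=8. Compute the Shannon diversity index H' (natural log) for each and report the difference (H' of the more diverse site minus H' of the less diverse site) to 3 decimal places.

0.080

Station 1: N=29, proportions 0.310345, 0.137931, 0.310345, 0.034483, 0.068966, 0.034483, 0.034483, 0.034483, 0.034483, giving H' = 1.764485 (working shown to 6 dp, full precision carried).
Station 2: N=27, proportions 0.037037, 0.296296, 0.037037, 0.111111, 0.074074, 0.148148, 0.296296, giving H' = 1.684786.
Difference = |1.764485 − 1.684786| = 0.079699, i.e. 0.080 to 3 decimal places.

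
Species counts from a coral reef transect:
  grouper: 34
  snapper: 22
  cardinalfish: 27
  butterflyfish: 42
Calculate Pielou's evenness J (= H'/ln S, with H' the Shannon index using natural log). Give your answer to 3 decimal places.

Total N = 34+22+27+42 = 125, so the proportions are 0.272, 0.176, 0.216, 0.336 (working shown to 5 dp, full precision carried).
H' = −Σ pᵢ ln pᵢ = −((-0.35413) + (-0.30576) + (-0.33102) + (-0.36646)) = 1.35736.
With S = 4 species, ln S = 1.38629, so J = 1.35736/1.38629 = 0.97913, i.e. 0.979 to 3 decimal places.

0.979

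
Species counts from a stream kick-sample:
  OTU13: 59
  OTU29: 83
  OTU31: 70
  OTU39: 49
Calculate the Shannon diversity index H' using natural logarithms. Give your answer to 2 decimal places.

1.37

Total N = 59+83+70+49 = 261, so the proportions are 0.2261, 0.318, 0.2682, 0.1877 (working shown to 4 dp, full precision carried).
Each pᵢ ln pᵢ term: 0.2261×(-1.4870)=-0.3361, 0.318×(-1.1457)=-0.3643, 0.2682×(-1.3160)=-0.3530, 0.1877×(-1.6727)=-0.3140.
Sum = -1.3675, so H' = 1.37.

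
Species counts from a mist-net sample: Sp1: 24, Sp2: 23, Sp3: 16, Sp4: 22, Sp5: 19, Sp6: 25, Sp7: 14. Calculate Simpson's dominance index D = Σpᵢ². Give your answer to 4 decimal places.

Total N = 24+23+16+22+19+25+14 = 143, so the proportions are 0.167832, 0.160839, 0.111888, 0.153846, 0.132867, 0.174825, 0.097902 (working shown to 6 dp, full precision carried).
D = 0.167832² + 0.160839² + 0.111888² + 0.153846² + 0.132867² + 0.174825² + 0.097902² = 0.028168 + 0.025869 + 0.012519 + 0.023669 + 0.017654 + 0.030564 + 0.009585 = 0.148027.
To 4 decimal places, D = 0.1480.

0.1480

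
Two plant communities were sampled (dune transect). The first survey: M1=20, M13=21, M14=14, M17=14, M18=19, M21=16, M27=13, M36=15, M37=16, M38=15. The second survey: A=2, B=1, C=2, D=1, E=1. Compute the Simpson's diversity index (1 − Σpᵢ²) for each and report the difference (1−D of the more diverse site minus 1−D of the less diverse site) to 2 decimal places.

The first survey: N=163, proportions 0.1227, 0.1288, 0.0859, 0.0859, 0.1166, 0.0982, 0.0798, 0.092, 0.0982, 0.092, giving 1−D = 0.8974 (working shown to 4 dp, full precision carried).
The second survey: N=7, proportions 0.2857, 0.1429, 0.2857, 0.1429, 0.1429, giving 1−D = 0.7755.
Difference = |0.8974 − 0.7755| = 0.1219, i.e. 0.12 to 2 decimal places.

0.12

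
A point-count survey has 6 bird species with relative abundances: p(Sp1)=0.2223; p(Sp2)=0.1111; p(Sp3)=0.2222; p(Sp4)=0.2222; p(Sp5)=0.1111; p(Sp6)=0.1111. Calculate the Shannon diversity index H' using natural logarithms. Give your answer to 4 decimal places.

Each pᵢ ln pᵢ term (working shown to 6 dp, full precision carried): 0.2223×(-1.503727)=-0.334279, 0.1111×(-2.197325)=-0.244123, 0.2222×(-1.504177)=-0.334228, 0.2222×(-1.504177)=-0.334228, 0.1111×(-2.197325)=-0.244123, 0.1111×(-2.197325)=-0.244123.
Sum = -1.735103, so H' = 1.7351.

1.7351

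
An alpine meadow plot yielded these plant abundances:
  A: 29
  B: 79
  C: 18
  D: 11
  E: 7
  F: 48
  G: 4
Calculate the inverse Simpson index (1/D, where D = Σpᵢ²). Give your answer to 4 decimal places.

3.8820

Total N = 29+79+18+11+7+48+4 = 196, so the proportions are 0.14795918, 0.40306122, 0.09183673, 0.05612245, 0.03571429, 0.24489796, 0.02040816 (working shown to 8 dp, full precision carried).
D = 0.14795918² + 0.40306122² + 0.09183673² + 0.05612245² + 0.03571429² + 0.24489796² + 0.02040816² = 0.02189192 + 0.16245835 + 0.00843399 + 0.00314973 + 0.00127551 + 0.05997501 + 0.00041649 = 0.25760100.
So 1/D = 3.881973, i.e. 3.8820 to 4 decimal places.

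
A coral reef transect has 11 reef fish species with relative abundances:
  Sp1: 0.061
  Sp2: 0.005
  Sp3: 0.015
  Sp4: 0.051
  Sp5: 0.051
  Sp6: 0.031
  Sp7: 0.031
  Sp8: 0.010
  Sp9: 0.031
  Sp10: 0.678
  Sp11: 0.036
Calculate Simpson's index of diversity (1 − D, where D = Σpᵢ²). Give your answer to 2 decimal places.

D = 0.061² + 0.005² + 0.015² + 0.051² + 0.051² + 0.031² + 0.031² + 0.01² + 0.031² + 0.678² + 0.036² = 0.0037 + 0.0000 + 0.0002 + 0.0026 + 0.0026 + 0.0010 + 0.0010 + 0.0001 + 0.0010 + 0.4597 + 0.0013 = 0.4731 (working shown to 4 dp, full precision carried).
So 1 − D = 0.5269, i.e. 0.53 to 2 decimal places.

0.53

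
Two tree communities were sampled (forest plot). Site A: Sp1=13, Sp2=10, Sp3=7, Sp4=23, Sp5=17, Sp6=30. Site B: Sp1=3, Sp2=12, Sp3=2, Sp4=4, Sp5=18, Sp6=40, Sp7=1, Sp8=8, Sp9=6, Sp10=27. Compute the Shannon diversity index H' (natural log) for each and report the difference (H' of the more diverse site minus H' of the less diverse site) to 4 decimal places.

Site A: N=100, proportions 0.13, 0.1, 0.07, 0.23, 0.17, 0.3, giving H' = 1.682085 (working shown to 6 dp, full precision carried).
Site B: N=121, proportions 0.024793, 0.099174, 0.016529, 0.033058, 0.14876, 0.330579, 0.008264, 0.066116, 0.049587, 0.22314, giving H' = 1.853627.
Difference = |1.682085 − 1.853627| = 0.171542, i.e. 0.1715 to 4 decimal places.

0.1715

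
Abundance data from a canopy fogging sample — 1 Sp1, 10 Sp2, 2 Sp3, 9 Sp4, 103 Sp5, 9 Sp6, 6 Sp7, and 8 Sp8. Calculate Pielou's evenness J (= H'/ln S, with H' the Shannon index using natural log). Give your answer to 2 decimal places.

0.56

Total N = 1+10+2+9+103+9+6+8 = 148, so the proportions are 0.0068, 0.0676, 0.0135, 0.0608, 0.6959, 0.0608, 0.0405, 0.0541 (working shown to 4 dp, full precision carried).
H' = −Σ pᵢ ln pᵢ = −((-0.0338) + (-0.1821) + (-0.0582) + (-0.1703) + (-0.2523) + (-0.1703) + (-0.1300) + (-0.1577)) = 1.1545.
With S = 8 species, ln S = 2.0794, so J = 1.1545/2.0794 = 0.5552, i.e. 0.56 to 2 decimal places.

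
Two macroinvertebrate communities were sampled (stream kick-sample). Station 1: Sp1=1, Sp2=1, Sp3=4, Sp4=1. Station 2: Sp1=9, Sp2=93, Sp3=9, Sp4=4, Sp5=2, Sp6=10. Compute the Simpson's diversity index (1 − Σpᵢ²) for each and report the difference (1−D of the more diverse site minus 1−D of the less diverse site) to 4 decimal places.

Station 1: N=7, proportions 0.142857, 0.142857, 0.571429, 0.142857, giving 1−D = 0.612245 (working shown to 6 dp, full precision carried).
Station 2: N=127, proportions 0.070866, 0.732283, 0.070866, 0.031496, 0.015748, 0.07874, giving 1−D = 0.446277.
Difference = |0.612245 − 0.446277| = 0.165968, i.e. 0.1660 to 4 decimal places.

0.1660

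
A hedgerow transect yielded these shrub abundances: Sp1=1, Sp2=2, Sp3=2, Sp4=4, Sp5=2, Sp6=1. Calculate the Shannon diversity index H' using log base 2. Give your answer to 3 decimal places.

2.418

Total N = 1+2+2+4+2+1 = 12, so the proportions are 0.08333, 0.16667, 0.16667, 0.33333, 0.16667, 0.08333 (working shown to 5 dp, full precision carried).
Each pᵢ log₂ pᵢ term: 0.08333×(-3.58496)=-0.29875, 0.16667×(-2.58496)=-0.43083, 0.16667×(-2.58496)=-0.43083, 0.33333×(-1.58496)=-0.52832, 0.16667×(-2.58496)=-0.43083, 0.08333×(-3.58496)=-0.29875.
Sum = -2.41830, so H' = 2.418.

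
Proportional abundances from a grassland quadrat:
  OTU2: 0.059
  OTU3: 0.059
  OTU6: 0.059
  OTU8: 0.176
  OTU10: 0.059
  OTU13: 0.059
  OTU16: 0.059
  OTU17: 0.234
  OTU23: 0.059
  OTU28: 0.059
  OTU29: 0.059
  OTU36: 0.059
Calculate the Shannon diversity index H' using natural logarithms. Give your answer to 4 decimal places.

2.3155

Each pᵢ ln pᵢ term (working shown to 6 dp, full precision carried): 0.059×(-2.830218)=-0.166983, 0.059×(-2.830218)=-0.166983, 0.059×(-2.830218)=-0.166983, 0.176×(-1.737271)=-0.305760, 0.059×(-2.830218)=-0.166983, 0.059×(-2.830218)=-0.166983, 0.059×(-2.830218)=-0.166983, 0.234×(-1.452434)=-0.339870, 0.059×(-2.830218)=-0.166983, 0.059×(-2.830218)=-0.166983, 0.059×(-2.830218)=-0.166983, 0.059×(-2.830218)=-0.166983.
Sum = -2.315458, so H' = 2.3155.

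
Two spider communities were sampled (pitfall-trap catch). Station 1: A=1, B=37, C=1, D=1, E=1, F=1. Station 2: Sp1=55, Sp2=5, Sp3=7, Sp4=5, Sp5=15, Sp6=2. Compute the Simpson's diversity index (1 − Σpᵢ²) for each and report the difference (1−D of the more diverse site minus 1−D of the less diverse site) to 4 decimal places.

0.3556

Station 1: N=42, proportions 0.0238095238, 0.880952381, 0.0238095238, 0.0238095238, 0.0238095238, 0.0238095238, giving 1−D = 0.2210884354 (working shown to 10 dp, full precision carried).
Station 2: N=89, proportions 0.6179775281, 0.0561797753, 0.0786516854, 0.0561797753, 0.1685393258, 0.0224719101, giving 1−D = 0.5766948618.
Difference = |0.2210884354 − 0.5766948618| = 0.3556064264, i.e. 0.3556 to 4 decimal places.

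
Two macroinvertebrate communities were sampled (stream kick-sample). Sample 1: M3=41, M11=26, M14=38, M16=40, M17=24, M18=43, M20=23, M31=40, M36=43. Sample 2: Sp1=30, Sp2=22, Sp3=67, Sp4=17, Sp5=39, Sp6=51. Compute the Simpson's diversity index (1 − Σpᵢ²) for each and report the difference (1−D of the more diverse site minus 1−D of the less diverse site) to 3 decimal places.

0.085

Sample 1: N=318, proportions 0.12893, 0.08176, 0.1195, 0.12579, 0.07547, 0.13522, 0.07233, 0.12579, 0.13522, giving 1−D = 0.88327 (working shown to 5 dp, full precision carried).
Sample 2: N=226, proportions 0.13274, 0.09735, 0.29646, 0.07522, 0.17257, 0.22566, giving 1−D = 0.79865.
Difference = |0.88327 − 0.79865| = 0.08462, i.e. 0.085 to 3 decimal places.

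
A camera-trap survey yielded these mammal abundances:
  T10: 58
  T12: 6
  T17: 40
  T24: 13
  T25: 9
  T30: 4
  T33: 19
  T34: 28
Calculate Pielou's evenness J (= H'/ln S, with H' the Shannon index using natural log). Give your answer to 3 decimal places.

0.854

Total N = 58+6+40+13+9+4+19+28 = 177, so the proportions are 0.32768, 0.0339, 0.22599, 0.07345, 0.05085, 0.0226, 0.10734, 0.15819 (working shown to 5 dp, full precision carried).
H' = −Σ pᵢ ln pᵢ = −((-0.36560) + (-0.11473) + (-0.33611) + (-0.19178) + (-0.15147) + (-0.08565) + (-0.23956) + (-0.29170)) = 1.77659.
With S = 8 species, ln S = 2.07944, so J = 1.77659/2.07944 = 0.85436, i.e. 0.854 to 3 decimal places.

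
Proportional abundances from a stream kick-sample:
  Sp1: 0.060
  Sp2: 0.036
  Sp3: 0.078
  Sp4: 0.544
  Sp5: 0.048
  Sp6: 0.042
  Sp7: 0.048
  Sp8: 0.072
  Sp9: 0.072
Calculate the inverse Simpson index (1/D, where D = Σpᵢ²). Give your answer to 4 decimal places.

3.0897

D = 0.06² + 0.036² + 0.078² + 0.544² + 0.048² + 0.042² + 0.048² + 0.072² + 0.072² = 0.0036000 + 0.0012960 + 0.0060840 + 0.2959360 + 0.0023040 + 0.0017640 + 0.0023040 + 0.0051840 + 0.0051840 = 0.3236560 (working shown to 7 dp, full precision carried).
So 1/D = 3.089700, i.e. 3.0897 to 4 decimal places.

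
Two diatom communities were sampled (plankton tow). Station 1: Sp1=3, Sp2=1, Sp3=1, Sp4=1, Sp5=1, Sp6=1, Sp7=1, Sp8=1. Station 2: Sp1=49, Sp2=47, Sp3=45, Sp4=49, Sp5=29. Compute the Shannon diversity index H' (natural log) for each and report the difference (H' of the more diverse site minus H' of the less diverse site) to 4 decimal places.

Station 1: N=10, proportions 0.3, 0.1, 0.1, 0.1, 0.1, 0.1, 0.1, 0.1, giving H' = 1.9730014 (working shown to 7 dp, full precision carried).
Station 2: N=219, proportions 0.2237443, 0.2146119, 0.2054795, 0.2237443, 0.1324201, giving H' = 1.5931506.
Difference = |1.9730014 − 1.5931506| = 0.3798508, i.e. 0.3799 to 4 decimal places.

0.3799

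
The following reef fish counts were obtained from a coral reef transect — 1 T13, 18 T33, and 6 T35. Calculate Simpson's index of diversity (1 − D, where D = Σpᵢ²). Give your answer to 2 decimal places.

0.42

Total N = 1+18+6 = 25, so the proportions are 0.04, 0.72, 0.24 (working shown to 4 dp, full precision carried).
D = 0.04² + 0.72² + 0.24² = 0.0016 + 0.5184 + 0.0576 = 0.5776.
So 1 − D = 0.4224, i.e. 0.42 to 2 decimal places.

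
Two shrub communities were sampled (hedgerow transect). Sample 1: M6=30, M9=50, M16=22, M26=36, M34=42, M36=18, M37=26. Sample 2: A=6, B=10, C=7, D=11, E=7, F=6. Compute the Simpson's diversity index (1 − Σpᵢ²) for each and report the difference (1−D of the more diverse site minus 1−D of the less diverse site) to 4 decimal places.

Sample 1: N=224, proportions 0.133929, 0.223214, 0.098214, 0.160714, 0.1875, 0.080357, 0.116071, giving 1−D = 0.841677 (working shown to 6 dp, full precision carried).
Sample 2: N=47, proportions 0.12766, 0.212766, 0.148936, 0.234043, 0.148936, 0.12766, giving 1−D = 0.822997.
Difference = |0.841677 − 0.822997| = 0.018680, i.e. 0.0187 to 4 decimal places.

0.0187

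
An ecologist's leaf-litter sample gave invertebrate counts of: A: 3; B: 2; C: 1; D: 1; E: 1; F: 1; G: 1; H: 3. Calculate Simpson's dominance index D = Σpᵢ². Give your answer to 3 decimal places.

Total N = 3+2+1+1+1+1+1+3 = 13, so the proportions are 0.23077, 0.15385, 0.07692, 0.07692, 0.07692, 0.07692, 0.07692, 0.23077 (working shown to 5 dp, full precision carried).
D = 0.23077² + 0.15385² + 0.07692² + 0.07692² + 0.07692² + 0.07692² + 0.07692² + 0.23077² = 0.05325 + 0.02367 + 0.00592 + 0.00592 + 0.00592 + 0.00592 + 0.00592 + 0.05325 = 0.15976.
To 3 decimal places, D = 0.160.

0.160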